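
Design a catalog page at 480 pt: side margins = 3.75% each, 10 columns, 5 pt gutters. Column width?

39.9 pt

480 × (1 − 2·3.75%) = 480 × 92.5% = 444 pt for the columns.
444 − 9·5 = 399; ÷10 gives c = 39.9 pt.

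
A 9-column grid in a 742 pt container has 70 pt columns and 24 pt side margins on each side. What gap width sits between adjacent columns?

Inside the margins: 742 − 48 = 694 pt.
9 columns take 9·70 = 630 pt; remaining 64 splits into 8 gaps.
g = 64 / 8 = 8 pt.

8 pt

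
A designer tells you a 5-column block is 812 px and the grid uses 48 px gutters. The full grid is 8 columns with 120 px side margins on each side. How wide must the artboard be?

5c + 4·48 = 812 → 5c = 620 → c = 124 px.
Total width: 2·120 + 8·124 + 7·48 = 1568 px.

1568 px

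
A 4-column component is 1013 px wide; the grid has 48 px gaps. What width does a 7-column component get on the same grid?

1808.75 px

4 columns + 3 gaps: 4c + 3·48 = 1013.
4c = 1013 − 144 = 869, so c = 217.25 px.
7-column span = 7·217.25 + 6·48 = 1808.75 px.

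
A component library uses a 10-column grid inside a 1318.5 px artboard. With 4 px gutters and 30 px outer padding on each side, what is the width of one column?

122.25 px

Take off 60 px of margins, leaving 1258.5 px.
10c + 9·4 = 1258.5 → 10c = 1222.5 → c = 122.25 px.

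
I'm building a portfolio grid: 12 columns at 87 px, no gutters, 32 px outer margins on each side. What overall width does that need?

1108 px

Summing: 64 + 1044 = 1108 px.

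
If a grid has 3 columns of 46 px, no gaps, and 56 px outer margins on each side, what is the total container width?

Total width: 2·56 + 3·46 = 250 px.

250 px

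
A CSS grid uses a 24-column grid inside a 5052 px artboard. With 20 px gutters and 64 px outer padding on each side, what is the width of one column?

Content width = 5052 − 2·64 = 4924 px.
24 columns + 23 gutters: 24c + 23·20 = 4924.
24c = 4924 − 460 = 4464, so c = 186 px.

186 px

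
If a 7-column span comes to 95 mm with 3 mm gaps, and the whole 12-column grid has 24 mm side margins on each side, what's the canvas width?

213 mm

Subtracting 6 gaps of 3 leaves 77 for 7 columns, so c = 11 mm.
Canvas = 2·24 + 12·11 + 11·3 = 48 + 132 + 33 = 213 mm.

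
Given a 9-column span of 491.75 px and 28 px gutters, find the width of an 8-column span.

491.75 − 8·28 = 267.75; ÷9 gives c = 29.75 px.
8-column span = 8·29.75 + 7·28 = 434 px.

434 px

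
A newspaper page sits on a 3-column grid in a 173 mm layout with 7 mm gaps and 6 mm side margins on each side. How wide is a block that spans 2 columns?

105 mm

Inside the margins: 173 − 12 = 161 mm.
161 − 2·7 = 147; ÷3 gives c = 49 mm.
2-column span = 2·49 + 1·7 = 105 mm.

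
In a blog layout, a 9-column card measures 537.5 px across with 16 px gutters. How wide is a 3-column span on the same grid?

Subtracting 8 gutters of 16 leaves 409.5 for 9 columns, so c = 45.5 px.
Span of 3: 3·45.5 + 2·16 = 136.5 + 32 = 168.5 px.

168.5 px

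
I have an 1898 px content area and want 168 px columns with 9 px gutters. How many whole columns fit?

Each extra column adds 168 + 9 = 177 px.
(1898 + 9) / 177 = 10.77, so 10 columns fit.

10 columns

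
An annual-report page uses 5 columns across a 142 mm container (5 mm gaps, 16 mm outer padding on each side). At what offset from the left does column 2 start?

39 mm

Subtract both margins: 142 − 2·16 = 110 mm.
110 − 4·5 = 90; ÷5 gives c = 18 mm.
Column 2 starts at margin + 1·(column + gutter) = 16 + 1·23 = 39 mm.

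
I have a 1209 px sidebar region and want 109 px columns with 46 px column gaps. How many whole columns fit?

8 columns

Each extra column adds 109 + 46 = 155 px.
(1209 + 46) / 155 = 8.10, so 8 columns fit.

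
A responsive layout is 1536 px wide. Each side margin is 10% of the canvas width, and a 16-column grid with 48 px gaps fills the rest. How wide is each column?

31.8 px

Each margin = 10% of 1536 = 153.6 px; content = 1536 − 2·153.6 = 1228.8 px.
1228.8 − 15·48 = 508.8; ÷16 gives c = 31.8 px.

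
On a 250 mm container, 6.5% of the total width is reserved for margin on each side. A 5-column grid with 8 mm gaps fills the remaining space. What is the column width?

37.1 mm

Margins: 6.5% × 250 = 16.25 mm each, so content = 250 − 32.5 = 217.5 mm.
5 columns + 4 gaps: 5c + 4·8 = 217.5.
5c = 217.5 − 32 = 185.5, so c = 37.1 mm.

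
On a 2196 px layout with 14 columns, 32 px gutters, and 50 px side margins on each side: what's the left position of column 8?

1114 px

Content = 2196 − 2·50 = 2096 px.
2096 − 13·32 = 1680; ÷14 gives c = 120 px.
Before column 8: the margin + 7 columns + 7 gutters.
Offset = 50 + 7·(120 + 32) = 50 + 1064 = 1114 px.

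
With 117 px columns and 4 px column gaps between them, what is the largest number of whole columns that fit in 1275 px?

10 columns

10 columns: 10·117 + 9·4 = 1206 px ≤ 1275.
11 columns: 1327 px > 1275. So 10.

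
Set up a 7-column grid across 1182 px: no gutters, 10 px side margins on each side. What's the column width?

166 px

Subtract both margins: 1182 − 2·10 = 1162 px.
7c = 1162 → c = 166 px.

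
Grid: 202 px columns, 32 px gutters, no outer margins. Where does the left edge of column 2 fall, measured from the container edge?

234 px

Each column+gutter stride is 234 px; with no margin, 1 of them is 234 px.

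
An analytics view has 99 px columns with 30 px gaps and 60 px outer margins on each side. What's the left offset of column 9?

1092 px

Column 9 starts at margin + 8·(column + gutter) = 60 + 8·129 = 1092 px.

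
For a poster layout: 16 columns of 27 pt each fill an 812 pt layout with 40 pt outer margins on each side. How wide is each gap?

Subtract both margins: 812 − 2·40 = 732 pt.
Columns use 432 pt, leaving 300 pt across 15 gaps = 20 pt each.

20 pt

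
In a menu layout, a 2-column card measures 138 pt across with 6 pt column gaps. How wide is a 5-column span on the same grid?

Subtracting 1 column gap of 6 leaves 132 for 2 columns, so c = 66 pt.
5-column span = 5·66 + 4·6 = 354 pt.

354 pt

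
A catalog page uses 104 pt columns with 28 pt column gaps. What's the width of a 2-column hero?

Span of 2: 2·104 + 1·28 = 208 + 28 = 236 pt.

236 pt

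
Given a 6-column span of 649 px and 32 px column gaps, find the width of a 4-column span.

649 − 5·32 = 489; ÷6 gives c = 81.5 px.
4-column span = 4·81.5 + 3·32 = 422 px.

422 px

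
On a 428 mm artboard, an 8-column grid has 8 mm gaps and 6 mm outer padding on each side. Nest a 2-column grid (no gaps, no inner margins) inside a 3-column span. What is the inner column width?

Subtract both margins: 428 − 2·6 = 416 mm.
8c + 7·8 = 416 → 8c = 360 → c = 45 mm.
Span of 3: 3·45 + 2·8 = 135 + 16 = 151 mm.
2d = 151 → d = 75.5 mm.

75.5 mm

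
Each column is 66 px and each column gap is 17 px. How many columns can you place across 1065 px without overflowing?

Each extra column adds 66 + 17 = 83 px.
(1065 + 17) / 83 = 13.04, so 13 columns fit.

13 columns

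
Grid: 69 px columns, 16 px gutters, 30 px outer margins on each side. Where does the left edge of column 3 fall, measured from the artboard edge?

Before column 3: the margin + 2 columns + 2 gutters.
Offset = 30 + 2·(69 + 16) = 30 + 170 = 200 px.

200 px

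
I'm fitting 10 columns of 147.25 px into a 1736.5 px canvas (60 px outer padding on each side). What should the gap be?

Content width = 1736.5 − 2·60 = 1616.5 px.
10·147.25 + 9g = 1616.5 → 9g = 144 → g = 16 px.

16 px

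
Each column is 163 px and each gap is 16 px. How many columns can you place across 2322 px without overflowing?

k columns need k·163 + (k−1)·16 = k·179 − 16.
k·179 − 16 ≤ 2322 → k ≤ 2338 / 179 ≈ 13.06, so k = 13.

13 columns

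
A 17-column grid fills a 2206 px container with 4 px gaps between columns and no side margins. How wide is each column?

17c + 16·4 = 2206 → 17c = 2142 → c = 126 px.

126 px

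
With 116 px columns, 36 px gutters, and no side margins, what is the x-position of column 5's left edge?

Each column+gutter stride is 152 px; with no margin, 4 of them is 608 px.

608 px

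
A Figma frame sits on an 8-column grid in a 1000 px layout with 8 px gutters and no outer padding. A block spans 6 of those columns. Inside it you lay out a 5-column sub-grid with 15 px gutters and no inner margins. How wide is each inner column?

137.6 px

1000 − 7·8 = 944; ÷8 gives c = 118 px.
6-column span = 6·118 + 5·8 = 748 px.
748 − 4·15 = 688; ÷5 gives d = 137.6 px.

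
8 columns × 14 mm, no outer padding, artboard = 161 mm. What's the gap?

Columns use 112 mm, leaving 49 mm across 7 gaps = 7 mm each.

7 mm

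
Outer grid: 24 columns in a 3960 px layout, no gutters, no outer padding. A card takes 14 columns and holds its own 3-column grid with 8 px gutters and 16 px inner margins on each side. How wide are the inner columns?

754 px

With no gutters, each column is 3960/24 = 165 px.
14-column span = 14·165 = 2310 px.
Inner content = 2310 − 2·16 = 2278 px.
3 columns + 2 gutters: 3d + 2·8 = 2278.
3d = 2278 − 16 = 2262, so d = 754 px.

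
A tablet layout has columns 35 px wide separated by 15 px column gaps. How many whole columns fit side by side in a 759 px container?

k columns need k·35 + (k−1)·15 = k·50 − 15.
k·50 − 15 ≤ 759 → k ≤ 774 / 50 ≈ 15.48, so k = 15.

15 columns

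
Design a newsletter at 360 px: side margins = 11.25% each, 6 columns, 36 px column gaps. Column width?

16.5 px

Each margin = 11.25% of 360 = 40.5 px; content = 360 − 2·40.5 = 279 px.
279 − 5·36 = 99; ÷6 gives c = 16.5 px.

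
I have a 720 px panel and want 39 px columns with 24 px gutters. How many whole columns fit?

11 columns: 11·39 + 10·24 = 669 px ≤ 720.
12 columns: 732 px > 720. So 11.

11 columns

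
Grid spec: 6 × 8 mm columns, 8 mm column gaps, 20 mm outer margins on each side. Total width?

128 mm

Adding margins, columns and gutters: 40 + 48 + 40 = 128 mm.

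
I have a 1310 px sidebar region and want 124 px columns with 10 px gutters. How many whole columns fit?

9 columns

k columns need k·124 + (k−1)·10 = k·134 − 10.
k·134 − 10 ≤ 1310 → k ≤ 1320 / 134 ≈ 9.85, so k = 9.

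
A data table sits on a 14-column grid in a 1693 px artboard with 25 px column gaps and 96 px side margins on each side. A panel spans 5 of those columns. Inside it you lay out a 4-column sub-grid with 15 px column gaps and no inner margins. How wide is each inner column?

118.75 px

Subtract both margins: 1693 − 2·96 = 1501 px.
Subtracting 13 column gaps of 25 leaves 1176 for 14 columns, so c = 84 px.
5 columns plus 4 column gaps: 420 + 100 = 520 px.
Subtracting 3 column gaps of 15 leaves 475 for 4 columns, so d = 118.75 px.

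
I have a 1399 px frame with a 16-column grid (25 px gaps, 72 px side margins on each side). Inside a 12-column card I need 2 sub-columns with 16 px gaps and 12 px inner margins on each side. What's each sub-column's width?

Outer content = 1399 − 2·72 = 1255 px.
1255 − 15·25 = 880; ÷16 gives c = 55 px.
12 columns plus 11 gaps: 660 + 275 = 935 px.
Inner content = 935 − 2·12 = 911 px.
2d + 1·16 = 911 → 2d = 895 → d = 447.5 px.

447.5 px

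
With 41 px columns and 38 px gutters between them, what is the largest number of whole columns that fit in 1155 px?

Each extra column adds 41 + 38 = 79 px.
(1155 + 38) / 79 = 15.10, so 15 columns fit.

15 columns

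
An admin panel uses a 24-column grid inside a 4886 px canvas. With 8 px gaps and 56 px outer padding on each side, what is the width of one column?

Subtract both margins: 4886 − 2·56 = 4774 px.
Subtracting 23 gaps of 8 leaves 4590 for 24 columns, so c = 191.25 px.

191.25 px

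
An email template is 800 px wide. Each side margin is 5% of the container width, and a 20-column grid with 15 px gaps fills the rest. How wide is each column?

21.75 px

Margins: 5% × 800 = 40 px each, so content = 800 − 80 = 720 px.
20c + 19·15 = 720 → 20c = 435 → c = 21.75 px.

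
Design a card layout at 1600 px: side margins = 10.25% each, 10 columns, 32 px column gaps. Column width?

98.4 px

Margins: 10.25% × 1600 = 164 px each, so content = 1600 − 328 = 1272 px.
10c + 9·32 = 1272 → 10c = 984 → c = 98.4 px.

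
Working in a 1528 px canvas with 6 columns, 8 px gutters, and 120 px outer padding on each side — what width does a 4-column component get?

856 px

Subtract both margins: 1528 − 2·120 = 1288 px.
6c + 5·8 = 1288 → 6c = 1248 → c = 208 px.
4 columns plus 3 gutters: 832 + 24 = 856 px.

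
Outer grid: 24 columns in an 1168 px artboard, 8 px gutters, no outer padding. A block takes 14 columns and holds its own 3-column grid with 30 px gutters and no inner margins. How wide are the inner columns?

24 columns + 23 gutters: 24c + 23·8 = 1168.
24c = 1168 − 184 = 984, so c = 41 px.
14-column span = 14·41 + 13·8 = 678 px.
3 columns + 2 gutters: 3d + 2·30 = 678.
3d = 678 − 60 = 618, so d = 206 px.

206 px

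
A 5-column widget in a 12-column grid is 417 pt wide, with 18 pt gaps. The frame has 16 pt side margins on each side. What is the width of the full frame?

1058 pt

5c + 4·18 = 417 → 5c = 345 → c = 69 pt.
Total width: 2·16 + 12·69 + 11·18 = 1058 pt.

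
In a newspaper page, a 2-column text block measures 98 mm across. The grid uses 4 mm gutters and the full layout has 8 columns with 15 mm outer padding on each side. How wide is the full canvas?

Subtracting 1 gutter of 4 leaves 94 for 2 columns, so c = 47 mm.
Total width: 2·15 + 8·47 + 7·4 = 434 mm.

434 mm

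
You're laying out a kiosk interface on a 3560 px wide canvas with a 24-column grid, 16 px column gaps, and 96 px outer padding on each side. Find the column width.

125 px

Subtract both margins: 3560 − 2·96 = 3368 px.
Subtracting 23 column gaps of 16 leaves 3000 for 24 columns, so c = 125 px.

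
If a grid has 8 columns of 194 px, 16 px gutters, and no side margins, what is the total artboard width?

1664 px

Artboard = 8·194 + 7·16 = 1552 + 112 = 1664 px.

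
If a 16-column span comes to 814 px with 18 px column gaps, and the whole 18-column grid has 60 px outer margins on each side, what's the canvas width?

1038 px

814 − 15·18 = 544; ÷16 gives c = 34 px.
Canvas = 2·60 + 18·34 + 17·18 = 120 + 612 + 306 = 1038 px.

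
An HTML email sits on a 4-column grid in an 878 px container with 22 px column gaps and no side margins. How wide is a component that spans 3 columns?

4 columns + 3 column gaps: 4c + 3·22 = 878.
4c = 878 − 66 = 812, so c = 203 px.
3-column span = 3·203 + 2·22 = 653 px.

653 px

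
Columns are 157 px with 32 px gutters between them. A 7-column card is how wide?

Span of 7: 7·157 + 6·32 = 1099 + 192 = 1291 px.

1291 px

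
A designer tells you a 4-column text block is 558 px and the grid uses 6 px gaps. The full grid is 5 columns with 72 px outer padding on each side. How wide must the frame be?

843 px

4 columns + 3 gaps: 4c + 3·6 = 558.
4c = 558 − 18 = 540, so c = 135 px.
Frame = 2·72 + 5·135 + 4·6 = 144 + 675 + 24 = 843 px.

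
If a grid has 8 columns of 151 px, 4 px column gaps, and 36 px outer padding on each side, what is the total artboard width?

Artboard = 2·36 + 8·151 + 7·4 = 72 + 1208 + 28 = 1308 px.

1308 px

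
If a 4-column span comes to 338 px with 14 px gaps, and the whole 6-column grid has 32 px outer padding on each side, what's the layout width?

578 px

Subtracting 3 gaps of 14 leaves 296 for 4 columns, so c = 74 px.
Total width: 2·32 + 6·74 + 5·14 = 578 px.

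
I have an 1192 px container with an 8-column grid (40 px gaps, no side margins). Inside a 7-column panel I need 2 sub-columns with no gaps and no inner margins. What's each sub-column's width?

1192 − 7·40 = 912; ÷8 gives c = 114 px.
7 columns plus 6 gaps: 798 + 240 = 1038 px.
2d = 1038 → d = 519 px.

519 px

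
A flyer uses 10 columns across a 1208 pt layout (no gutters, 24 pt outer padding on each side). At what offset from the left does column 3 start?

Inside the margins: 1208 − 48 = 1160 pt.
1160 / 10 = 116 pt per column.
Column 3 starts at margin + 2·(column + gutter) = 24 + 2·116 = 256 pt.

256 pt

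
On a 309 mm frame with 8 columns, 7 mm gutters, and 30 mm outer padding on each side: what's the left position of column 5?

Inside the margins: 309 − 60 = 249 mm.
249 − 7·7 = 200; ÷8 gives c = 25 mm.
Column 5 starts at margin + 4·(column + gutter) = 30 + 4·32 = 158 mm.

158 mm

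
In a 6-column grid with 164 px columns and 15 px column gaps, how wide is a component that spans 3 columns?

3 columns plus 2 column gaps: 492 + 30 = 522 px.

522 px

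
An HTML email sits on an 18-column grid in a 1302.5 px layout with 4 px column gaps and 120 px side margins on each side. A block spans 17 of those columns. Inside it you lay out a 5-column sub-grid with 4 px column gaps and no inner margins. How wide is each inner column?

197.45 px

Outer content = 1302.5 − 2·120 = 1062.5 px.
Subtracting 17 column gaps of 4 leaves 994.5 for 18 columns, so c = 55.25 px.
17-column span = 17·55.25 + 16·4 = 1003.25 px.
5d + 4·4 = 1003.25 → 5d = 987.25 → d = 197.45 px.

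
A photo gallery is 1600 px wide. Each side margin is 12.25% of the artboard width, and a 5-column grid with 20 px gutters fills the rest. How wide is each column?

225.6 px

1600 × (1 − 2·12.25%) = 1600 × 75.5% = 1208 px for the columns.
Subtracting 4 gutters of 20 leaves 1128 for 5 columns, so c = 225.6 px.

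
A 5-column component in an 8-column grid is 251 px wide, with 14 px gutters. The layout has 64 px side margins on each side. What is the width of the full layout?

538 px

Subtracting 4 gutters of 14 leaves 195 for 5 columns, so c = 39 px.
Total width: 2·64 + 8·39 + 7·14 = 538 px.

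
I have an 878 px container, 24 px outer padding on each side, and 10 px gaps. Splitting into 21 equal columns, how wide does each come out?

Inside the margins: 878 − 48 = 830 px.
21 columns + 20 gaps: 21c + 20·10 = 830.
21c = 830 − 200 = 630, so c = 30 px.

30 px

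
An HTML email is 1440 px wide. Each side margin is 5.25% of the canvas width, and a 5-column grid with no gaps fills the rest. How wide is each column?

Margins: 5.25% × 1440 = 75.6 px each, so content = 1440 − 151.2 = 1288.8 px.
With no gaps, each column is 1288.8/5 = 257.76 px.

257.76 px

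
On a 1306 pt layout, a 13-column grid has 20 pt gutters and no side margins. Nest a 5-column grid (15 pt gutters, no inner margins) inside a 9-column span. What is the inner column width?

13 columns + 12 gutters: 13c + 12·20 = 1306.
13c = 1306 − 240 = 1066, so c = 82 pt.
9 columns plus 8 gutters: 738 + 160 = 898 pt.
5 columns + 4 gutters: 5d + 4·15 = 898.
5d = 898 − 60 = 838, so d = 167.6 pt.

167.6 pt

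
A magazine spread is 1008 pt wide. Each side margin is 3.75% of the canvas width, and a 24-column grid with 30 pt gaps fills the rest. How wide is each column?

10.1 pt

Each margin = 3.75% of 1008 = 37.8 pt; content = 1008 − 2·37.8 = 932.4 pt.
24 columns + 23 gaps: 24c + 23·30 = 932.4.
24c = 932.4 − 690 = 242.4, so c = 10.1 pt.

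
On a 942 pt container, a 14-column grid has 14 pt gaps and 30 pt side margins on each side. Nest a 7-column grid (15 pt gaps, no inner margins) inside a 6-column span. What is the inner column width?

40 pt

Subtract both margins: 942 − 2·30 = 882 pt.
Subtracting 13 gaps of 14 leaves 700 for 14 columns, so c = 50 pt.
6-column span = 6·50 + 5·14 = 370 pt.
Subtracting 6 gaps of 15 leaves 280 for 7 columns, so d = 40 pt.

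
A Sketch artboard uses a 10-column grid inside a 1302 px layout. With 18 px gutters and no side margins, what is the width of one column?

114 px

Subtracting 9 gutters of 18 leaves 1140 for 10 columns, so c = 114 px.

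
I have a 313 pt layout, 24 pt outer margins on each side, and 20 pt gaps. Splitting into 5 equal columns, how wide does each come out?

37 pt

Subtract both margins: 313 − 2·24 = 265 pt.
265 − 4·20 = 185; ÷5 gives c = 37 pt.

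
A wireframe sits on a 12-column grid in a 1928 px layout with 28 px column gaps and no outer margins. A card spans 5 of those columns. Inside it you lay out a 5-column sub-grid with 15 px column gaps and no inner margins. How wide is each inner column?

145.4 px

Subtracting 11 column gaps of 28 leaves 1620 for 12 columns, so c = 135 px.
5-column span = 5·135 + 4·28 = 787 px.
787 − 4·15 = 727; ÷5 gives d = 145.4 px.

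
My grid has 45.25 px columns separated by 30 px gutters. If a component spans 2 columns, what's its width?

120.5 px

2 columns plus 1 gutter: 90.5 + 30 = 120.5 px.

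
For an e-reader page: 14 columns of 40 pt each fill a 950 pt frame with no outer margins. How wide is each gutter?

14·40 + 13g = 950 → 13g = 390 → g = 30 pt.

30 pt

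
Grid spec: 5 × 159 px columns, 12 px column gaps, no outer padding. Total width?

843 px

Total width: 5·159 + 4·12 = 843 px.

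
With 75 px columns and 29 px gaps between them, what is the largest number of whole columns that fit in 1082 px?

10 columns

Each extra column adds 75 + 29 = 104 px.
(1082 + 29) / 104 = 10.68, so 10 columns fit.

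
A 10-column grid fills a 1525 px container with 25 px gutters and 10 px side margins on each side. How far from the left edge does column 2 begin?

163 px

Inside the margins: 1525 − 20 = 1505 px.
10c + 9·25 = 1505 → 10c = 1280 → c = 128 px.
Before column 2: the margin + 1 column + 1 gutter.
Offset = 10 + 1·(128 + 25) = 10 + 153 = 163 px.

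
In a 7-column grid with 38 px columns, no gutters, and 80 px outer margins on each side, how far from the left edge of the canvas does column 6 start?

Each column+gutter stride is 38 px; 5 of them past the 80 px margin is 80 + 190 = 270 px.

270 px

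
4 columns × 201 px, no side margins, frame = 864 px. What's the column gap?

4 columns take 4·201 = 804 px; remaining 60 splits into 3 column gaps.
g = 60 / 3 = 20 px.

20 px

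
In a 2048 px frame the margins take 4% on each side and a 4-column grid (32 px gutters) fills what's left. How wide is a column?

2048 × (1 − 2·4%) = 2048 × 92% = 1884.16 px for the columns.
Subtracting 3 gutters of 32 leaves 1788.16 for 4 columns, so c = 447.04 px.

447.04 px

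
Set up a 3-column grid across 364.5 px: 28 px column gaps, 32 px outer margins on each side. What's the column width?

81.5 px

Inside the margins: 364.5 − 64 = 300.5 px.
3c + 2·28 = 300.5 → 3c = 244.5 → c = 81.5 px.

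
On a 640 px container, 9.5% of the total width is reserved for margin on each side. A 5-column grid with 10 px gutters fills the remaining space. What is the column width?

Each margin = 9.5% of 640 = 60.8 px; content = 640 − 2·60.8 = 518.4 px.
5 columns + 4 gutters: 5c + 4·10 = 518.4.
5c = 518.4 − 40 = 478.4, so c = 95.68 px.

95.68 px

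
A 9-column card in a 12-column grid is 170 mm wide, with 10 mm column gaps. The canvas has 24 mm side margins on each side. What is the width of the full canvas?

278 mm

170 − 8·10 = 90; ÷9 gives c = 10 mm.
Total width: 2·24 + 12·10 + 11·10 = 278 mm.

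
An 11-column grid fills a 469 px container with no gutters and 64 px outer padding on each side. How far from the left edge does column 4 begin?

157 px

Take off 128 px of margins, leaving 341 px.
341 / 11 = 31 px per column.
Each column+gutter stride is 31 px; 3 of them past the 64 px margin is 64 + 93 = 157 px.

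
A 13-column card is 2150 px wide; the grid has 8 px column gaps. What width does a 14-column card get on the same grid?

2150 − 12·8 = 2054; ÷13 gives c = 158 px.
14 columns plus 13 column gaps: 2212 + 104 = 2316 px.

2316 px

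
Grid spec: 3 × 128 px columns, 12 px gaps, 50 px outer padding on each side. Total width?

508 px

Adding margins, columns and gutters: 100 + 384 + 24 = 508 px.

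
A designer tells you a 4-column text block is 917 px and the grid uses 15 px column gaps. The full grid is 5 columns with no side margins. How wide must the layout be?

1150 px

917 − 3·15 = 872; ÷4 gives c = 218 px.
Total width: 5·218 + 4·15 = 1150 px.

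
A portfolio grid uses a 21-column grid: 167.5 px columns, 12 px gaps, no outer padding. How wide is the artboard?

Total width: 21·167.5 + 20·12 = 3757.5 px.

3757.5 px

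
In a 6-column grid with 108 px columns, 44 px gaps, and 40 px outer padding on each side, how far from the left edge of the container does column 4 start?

Each column+gutter stride is 152 px; 3 of them past the 40 px margin is 40 + 456 = 496 px.

496 px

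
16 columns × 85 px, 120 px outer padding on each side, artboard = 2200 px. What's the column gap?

Inside the margins: 2200 − 240 = 1960 px.
16·85 + 15g = 1960 → 15g = 600 → g = 40 px.

40 px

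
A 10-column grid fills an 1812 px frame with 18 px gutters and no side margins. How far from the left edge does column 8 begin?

1281 px

Subtracting 9 gutters of 18 leaves 1650 for 10 columns, so c = 165 px.
Each column+gutter stride is 183 px; with no margin, 7 of them is 1281 px.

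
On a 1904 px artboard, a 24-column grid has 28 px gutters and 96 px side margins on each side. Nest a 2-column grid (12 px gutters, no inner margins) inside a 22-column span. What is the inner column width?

777.5 px

Subtract both margins: 1904 − 2·96 = 1712 px.
Subtracting 23 gutters of 28 leaves 1068 for 24 columns, so c = 44.5 px.
22-column span = 22·44.5 + 21·28 = 1567 px.
2d + 1·12 = 1567 → 2d = 1555 → d = 777.5 px.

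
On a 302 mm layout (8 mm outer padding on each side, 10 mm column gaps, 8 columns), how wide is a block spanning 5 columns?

Content width = 302 − 2·8 = 286 mm.
Subtracting 7 column gaps of 10 leaves 216 for 8 columns, so c = 27 mm.
Span of 5: 5·27 + 4·10 = 135 + 40 = 175 mm.

175 mm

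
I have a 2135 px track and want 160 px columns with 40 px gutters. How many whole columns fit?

10 columns

10 columns: 10·160 + 9·40 = 1960 px ≤ 2135.
11 columns: 2160 px > 2135. So 10.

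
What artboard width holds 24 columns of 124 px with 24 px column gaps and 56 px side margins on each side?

3640 px

Adding margins, columns and gutters: 112 + 2976 + 552 = 3640 px.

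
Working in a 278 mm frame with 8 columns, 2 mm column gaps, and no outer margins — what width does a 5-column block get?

173 mm

8 columns + 7 column gaps: 8c + 7·2 = 278.
8c = 278 − 14 = 264, so c = 33 mm.
5 columns plus 4 column gaps: 165 + 8 = 173 mm.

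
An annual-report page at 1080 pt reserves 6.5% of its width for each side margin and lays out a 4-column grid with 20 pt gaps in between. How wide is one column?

Each margin = 6.5% of 1080 = 70.2 pt; content = 1080 − 2·70.2 = 939.6 pt.
939.6 − 3·20 = 879.6; ÷4 gives c = 219.9 pt.

219.9 pt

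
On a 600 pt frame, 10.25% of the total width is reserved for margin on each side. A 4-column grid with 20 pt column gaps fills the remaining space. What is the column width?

600 × (1 − 2·10.25%) = 600 × 79.5% = 477 pt for the columns.
477 − 3·20 = 417; ÷4 gives c = 104.25 pt.

104.25 pt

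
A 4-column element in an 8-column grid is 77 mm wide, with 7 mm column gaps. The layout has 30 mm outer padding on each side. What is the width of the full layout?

77 − 3·7 = 56; ÷4 gives c = 14 mm.
Total width: 2·30 + 8·14 + 7·7 = 221 mm.

221 mm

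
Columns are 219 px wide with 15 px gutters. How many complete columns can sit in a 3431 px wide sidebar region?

Each extra column adds 219 + 15 = 234 px.
(3431 + 15) / 234 = 14.73, so 14 columns fit.

14 columns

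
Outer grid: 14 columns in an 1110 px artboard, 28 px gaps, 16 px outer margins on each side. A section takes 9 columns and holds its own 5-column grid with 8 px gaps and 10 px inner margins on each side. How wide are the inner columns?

126.2 px

Subtract both margins: 1110 − 2·16 = 1078 px.
Subtracting 13 gaps of 28 leaves 714 for 14 columns, so c = 51 px.
Span of 9: 9·51 + 8·28 = 459 + 224 = 683 px.
Inner content = 683 − 2·10 = 663 px.
5 columns + 4 gaps: 5d + 4·8 = 663.
5d = 663 − 32 = 631, so d = 126.2 px.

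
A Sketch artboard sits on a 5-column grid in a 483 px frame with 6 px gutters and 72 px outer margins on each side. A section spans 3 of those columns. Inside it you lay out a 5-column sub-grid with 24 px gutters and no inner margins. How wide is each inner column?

21 px

Inside the margins: 483 − 144 = 339 px.
5c + 4·6 = 339 → 5c = 315 → c = 63 px.
3-column span = 3·63 + 2·6 = 201 px.
5d + 4·24 = 201 → 5d = 105 → d = 21 px.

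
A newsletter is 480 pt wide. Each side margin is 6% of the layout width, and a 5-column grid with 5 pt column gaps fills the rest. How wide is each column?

80.48 pt

Each margin = 6% of 480 = 28.8 pt; content = 480 − 2·28.8 = 422.4 pt.
422.4 − 4·5 = 402.4; ÷5 gives c = 80.48 pt.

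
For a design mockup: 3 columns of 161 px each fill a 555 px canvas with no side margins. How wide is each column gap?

Columns use 483 px, leaving 72 px across 2 column gaps = 36 px each.

36 px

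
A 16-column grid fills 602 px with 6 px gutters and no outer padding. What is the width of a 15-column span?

602 − 15·6 = 512; ÷16 gives c = 32 px.
15-column span = 15·32 + 14·6 = 564 px.

564 px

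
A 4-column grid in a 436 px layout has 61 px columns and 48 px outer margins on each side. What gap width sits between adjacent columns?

Take off 96 px of margins, leaving 340 px.
4·61 + 3g = 340 → 3g = 96 → g = 32 px.

32 px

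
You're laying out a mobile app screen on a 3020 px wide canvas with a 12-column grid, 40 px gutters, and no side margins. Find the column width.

12 columns + 11 gutters: 12c + 11·40 = 3020.
12c = 3020 − 440 = 2580, so c = 215 px.

215 px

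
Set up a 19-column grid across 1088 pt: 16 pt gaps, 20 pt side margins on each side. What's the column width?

40 pt

Content width = 1088 − 2·20 = 1048 pt.
Subtracting 18 gaps of 16 leaves 760 for 19 columns, so c = 40 pt.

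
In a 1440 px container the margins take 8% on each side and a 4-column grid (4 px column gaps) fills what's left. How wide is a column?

Margins: 8% × 1440 = 115.2 px each, so content = 1440 − 230.4 = 1209.6 px.
1209.6 − 3·4 = 1197.6; ÷4 gives c = 299.4 px.

299.4 px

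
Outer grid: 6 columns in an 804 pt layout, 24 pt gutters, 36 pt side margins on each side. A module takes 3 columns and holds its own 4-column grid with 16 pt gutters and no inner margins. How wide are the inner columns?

Subtract both margins: 804 − 2·36 = 732 pt.
6 columns + 5 gutters: 6c + 5·24 = 732.
6c = 732 − 120 = 612, so c = 102 pt.
3-column span = 3·102 + 2·24 = 354 pt.
4d + 3·16 = 354 → 4d = 306 → d = 76.5 pt.

76.5 pt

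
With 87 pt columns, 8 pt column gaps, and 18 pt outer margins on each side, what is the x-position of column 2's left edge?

Each column+gutter stride is 95 pt; 1 of them past the 18 pt margin is 18 + 95 = 113 pt.

113 pt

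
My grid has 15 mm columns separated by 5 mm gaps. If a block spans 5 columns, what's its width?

95 mm

Span of 5: 5·15 + 4·5 = 75 + 20 = 95 mm.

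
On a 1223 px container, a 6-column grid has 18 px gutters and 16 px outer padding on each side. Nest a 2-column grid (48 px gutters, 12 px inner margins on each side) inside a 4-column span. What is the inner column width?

358 px

Take off 32 px of margins, leaving 1191 px.
1191 − 5·18 = 1101; ÷6 gives c = 183.5 px.
4-column span = 4·183.5 + 3·18 = 788 px.
Inner content = 788 − 2·12 = 764 px.
2d + 1·48 = 764 → 2d = 716 → d = 358 px.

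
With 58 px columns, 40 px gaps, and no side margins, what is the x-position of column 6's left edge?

Each column+gutter stride is 98 px; with no margin, 5 of them is 490 px.

490 px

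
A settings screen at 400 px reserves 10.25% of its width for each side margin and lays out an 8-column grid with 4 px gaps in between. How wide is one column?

36.25 px

Each margin = 10.25% of 400 = 41 px; content = 400 − 2·41 = 318 px.
318 − 7·4 = 290; ÷8 gives c = 36.25 px.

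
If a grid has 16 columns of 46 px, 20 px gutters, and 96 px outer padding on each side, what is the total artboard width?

1228 px

Total width: 2·96 + 16·46 + 15·20 = 1228 px.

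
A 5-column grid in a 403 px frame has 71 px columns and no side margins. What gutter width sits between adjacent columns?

12 px

5·71 + 4g = 403 → 4g = 48 → g = 12 px.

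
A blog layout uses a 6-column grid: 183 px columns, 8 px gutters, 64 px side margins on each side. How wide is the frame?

Adding margins, columns and gutters: 128 + 1098 + 40 = 1266 px.

1266 px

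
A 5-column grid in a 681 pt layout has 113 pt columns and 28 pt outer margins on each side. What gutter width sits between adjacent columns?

15 pt

Inside the margins: 681 − 56 = 625 pt.
5·113 + 4g = 625 → 4g = 60 → g = 15 pt.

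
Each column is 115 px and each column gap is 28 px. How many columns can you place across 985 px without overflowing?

7 columns

Each extra column adds 115 + 28 = 143 px.
(985 + 28) / 143 = 7.08, so 7 columns fit.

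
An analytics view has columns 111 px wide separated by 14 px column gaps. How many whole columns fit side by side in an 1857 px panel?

14 columns

14 columns: 14·111 + 13·14 = 1736 px ≤ 1857.
15 columns: 1861 px > 1857. So 14.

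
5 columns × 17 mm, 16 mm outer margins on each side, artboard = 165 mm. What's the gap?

12 mm

Take off 32 mm of margins, leaving 133 mm.
5·17 + 4g = 133 → 4g = 48 → g = 12 mm.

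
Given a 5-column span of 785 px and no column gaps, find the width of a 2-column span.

314 px

With no column gaps, each column is 785/5 = 157 px.
2-column span = 2·157 = 314 px.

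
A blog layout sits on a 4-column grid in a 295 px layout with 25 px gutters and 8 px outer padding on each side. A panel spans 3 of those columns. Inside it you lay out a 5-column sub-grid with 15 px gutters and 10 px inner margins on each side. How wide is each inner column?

Subtract both margins: 295 − 2·8 = 279 px.
4 columns + 3 gutters: 4c + 3·25 = 279.
4c = 279 − 75 = 204, so c = 51 px.
Span of 3: 3·51 + 2·25 = 153 + 50 = 203 px.
Inner content = 203 − 2·10 = 183 px.
183 − 4·15 = 123; ÷5 gives d = 24.6 px.

24.6 px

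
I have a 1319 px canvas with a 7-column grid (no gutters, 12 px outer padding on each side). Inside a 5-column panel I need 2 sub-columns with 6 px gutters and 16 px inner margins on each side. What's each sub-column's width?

Inside the margins: 1319 − 24 = 1295 px.
7c = 1295 → c = 185 px.
With no gutters, 5 columns span 5·185 = 925 px.
Inner content = 925 − 2·16 = 893 px.
2d + 1·6 = 893 → 2d = 887 → d = 443.5 px.

443.5 px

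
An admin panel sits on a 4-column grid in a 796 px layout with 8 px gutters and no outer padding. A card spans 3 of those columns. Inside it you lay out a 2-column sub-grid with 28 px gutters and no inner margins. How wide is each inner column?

283.5 px

4c + 3·8 = 796 → 4c = 772 → c = 193 px.
3-column span = 3·193 + 2·8 = 595 px.
595 − 1·28 = 567; ÷2 gives d = 283.5 px.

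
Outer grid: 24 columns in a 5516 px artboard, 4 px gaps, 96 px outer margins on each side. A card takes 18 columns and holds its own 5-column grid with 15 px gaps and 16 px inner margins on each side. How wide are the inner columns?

780 px

Outer content = 5516 − 2·96 = 5324 px.
24c + 23·4 = 5324 → 24c = 5232 → c = 218 px.
18-column span = 18·218 + 17·4 = 3992 px.
Inner content = 3992 − 2·16 = 3960 px.
3960 − 4·15 = 3900; ÷5 gives d = 780 px.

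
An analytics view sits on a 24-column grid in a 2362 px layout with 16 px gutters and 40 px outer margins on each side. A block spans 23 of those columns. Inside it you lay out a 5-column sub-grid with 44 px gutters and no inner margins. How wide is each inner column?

402.05 px

Inside the margins: 2362 − 80 = 2282 px.
Subtracting 23 gutters of 16 leaves 1914 for 24 columns, so c = 79.75 px.
23 columns plus 22 gutters: 1834.25 + 352 = 2186.25 px.
5 columns + 4 gutters: 5d + 4·44 = 2186.25.
5d = 2186.25 − 176 = 2010.25, so d = 402.05 px.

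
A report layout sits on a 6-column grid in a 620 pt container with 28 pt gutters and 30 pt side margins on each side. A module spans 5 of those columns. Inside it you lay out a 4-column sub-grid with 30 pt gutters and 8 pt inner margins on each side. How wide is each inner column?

Outer content = 620 − 2·30 = 560 pt.
6c + 5·28 = 560 → 6c = 420 → c = 70 pt.
5-column span = 5·70 + 4·28 = 462 pt.
Inner content = 462 − 2·8 = 446 pt.
446 − 3·30 = 356; ÷4 gives d = 89 pt.

89 pt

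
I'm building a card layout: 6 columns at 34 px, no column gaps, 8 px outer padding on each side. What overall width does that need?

220 px

Summing: 16 + 204 = 220 px.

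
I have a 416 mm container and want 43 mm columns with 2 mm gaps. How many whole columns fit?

Each extra column adds 43 + 2 = 45 mm.
(416 + 2) / 45 = 9.29, so 9 columns fit.

9 columns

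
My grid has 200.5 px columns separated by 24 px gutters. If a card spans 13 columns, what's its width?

13 columns plus 12 gutters: 2606.5 + 288 = 2894.5 px.

2894.5 px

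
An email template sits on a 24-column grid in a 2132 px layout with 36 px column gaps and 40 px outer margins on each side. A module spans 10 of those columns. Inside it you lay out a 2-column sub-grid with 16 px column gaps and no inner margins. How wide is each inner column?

409 px

Subtract both margins: 2132 − 2·40 = 2052 px.
Subtracting 23 column gaps of 36 leaves 1224 for 24 columns, so c = 51 px.
10 columns plus 9 column gaps: 510 + 324 = 834 px.
834 − 1·16 = 818; ÷2 gives d = 409 px.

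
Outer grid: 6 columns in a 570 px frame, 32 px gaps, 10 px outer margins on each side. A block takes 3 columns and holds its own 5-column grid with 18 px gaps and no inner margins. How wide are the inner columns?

37.4 px

Outer content = 570 − 2·10 = 550 px.
6c + 5·32 = 550 → 6c = 390 → c = 65 px.
3 columns plus 2 gaps: 195 + 64 = 259 px.
5d + 4·18 = 259 → 5d = 187 → d = 37.4 px.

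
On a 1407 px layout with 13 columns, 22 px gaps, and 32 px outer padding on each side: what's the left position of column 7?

662 px

Content = 1407 − 2·32 = 1343 px.
13c + 12·22 = 1343 → 13c = 1079 → c = 83 px.
Before column 7: the margin + 6 columns + 6 gaps.
Offset = 32 + 6·(83 + 22) = 32 + 630 = 662 px.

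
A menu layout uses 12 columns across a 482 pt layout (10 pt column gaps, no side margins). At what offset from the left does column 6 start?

205 pt

Subtracting 11 column gaps of 10 leaves 372 for 12 columns, so c = 31 pt.
Before column 6: 5 columns + 5 column gaps.
Offset = 5·(31 + 10) = 5·41 = 205 pt.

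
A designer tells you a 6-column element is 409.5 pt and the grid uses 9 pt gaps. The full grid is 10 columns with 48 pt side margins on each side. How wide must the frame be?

Subtracting 5 gaps of 9 leaves 364.5 for 6 columns, so c = 60.75 pt.
Total width: 2·48 + 10·60.75 + 9·9 = 784.5 pt.

784.5 pt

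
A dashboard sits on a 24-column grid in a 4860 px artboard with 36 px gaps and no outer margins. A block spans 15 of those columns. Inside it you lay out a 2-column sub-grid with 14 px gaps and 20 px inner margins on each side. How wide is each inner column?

Subtracting 23 gaps of 36 leaves 4032 for 24 columns, so c = 168 px.
15-column span = 15·168 + 14·36 = 3024 px.
Inner content = 3024 − 2·20 = 2984 px.
Subtracting 1 gap of 14 leaves 2970 for 2 columns, so d = 1485 px.

1485 px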